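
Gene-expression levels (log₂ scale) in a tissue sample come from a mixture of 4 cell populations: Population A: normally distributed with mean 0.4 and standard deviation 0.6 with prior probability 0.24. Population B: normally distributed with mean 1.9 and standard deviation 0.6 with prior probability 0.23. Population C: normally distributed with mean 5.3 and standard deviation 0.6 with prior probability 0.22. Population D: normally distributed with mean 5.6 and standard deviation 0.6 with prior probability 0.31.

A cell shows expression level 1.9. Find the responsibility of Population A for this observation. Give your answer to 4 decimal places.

By Bayes' theorem, P(k | x) = P(Z=k) f_k(x) / Σ_j P(Z=j) f_j(x).
Component likelihoods at x = 1.9:
  f_A = (1/(0.6·√(2π)))·exp(−(1.9−0.4)²/(2·0.6²)) = 0.664904·exp(-3.12500) = 0.0292138
  f_B = (1/(0.6·√(2π)))·exp(−(1.9−1.9)²/(2·0.6²)) = 0.664904·exp(-0.00000) = 0.664904
  f_C = (1/(0.6·√(2π)))·exp(−(1.9−5.3)²/(2·0.6²)) = 0.664904·exp(-16.05556) = 7.07815e-08
  f_D = (1/(0.6·√(2π)))·exp(−(1.9−5.6)²/(2·0.6²)) = 0.664904·exp(-19.01389) = 3.67394e-09
Prior × likelihood for each component:
  P(Z=A)·f_A = 0.24 × 0.0292138 = 0.00701132
  P(Z=B)·f_B = 0.23 × 0.664904 = 0.152928
  P(Z=C)·f_C = 0.22 × 7.07815e-08 = 1.55719e-08
  P(Z=D)·f_D = 0.31 × 3.67394e-09 = 1.13892e-09
Evidence: 0.00701132 + 0.152928 + 1.55719e-08 + 1.13892e-09 = 0.159939
P(Population A | the observation) ≈ 0.0438

0.0438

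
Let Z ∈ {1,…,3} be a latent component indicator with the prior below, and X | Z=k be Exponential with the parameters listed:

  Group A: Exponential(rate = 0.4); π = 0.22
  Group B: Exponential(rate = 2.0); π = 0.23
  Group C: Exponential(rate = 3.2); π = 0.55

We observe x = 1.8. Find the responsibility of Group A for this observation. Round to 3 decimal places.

By Bayes' theorem, P(k | x) = w_k f_k(x) / Σ_j w_j f_j(x).
Exponential densities:
  L_A = 0.4·e^(−0.4·1.8) = 0.4·e^(−0.7200) = 0.194701
  L_B = 2.0·e^(−2.0·1.8) = 2.0·e^(−3.6000) = 0.0546474
  L_C = 3.2·e^(−3.2·1.8) = 3.2·e^(−5.7600) = 0.0100836
Weight by the priors:
  w_A·L_A = 0.22 × 0.194701 = 0.0428342
  w_B·L_B = 0.23 × 0.0546474 = 0.0125689
  w_C·L_C = 0.55 × 0.0100836 = 0.00554596
Denominator: 0.0428342 + 0.0125689 + 0.00554596 = 0.0609491
P(Group A | the observation) = 0.0428342 / 0.0609491 ≈ 0.703

0.703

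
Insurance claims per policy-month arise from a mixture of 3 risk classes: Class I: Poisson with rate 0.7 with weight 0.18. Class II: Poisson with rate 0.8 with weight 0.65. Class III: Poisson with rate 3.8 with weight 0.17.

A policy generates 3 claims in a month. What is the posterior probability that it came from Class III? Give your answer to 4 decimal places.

Apply Bayes' rule: the posterior for each component is proportional to its prior times its likelihood at x.
Poisson probabilities:
  L_I = 0.0283881
  L_II = 0.0383427
  L_III = 0.204588
Prior × likelihood for each component:
  π_I·L_I = 0.18 × 0.0283881 = 0.00510986
  π_II·L_II = 0.65 × 0.0383427 = 0.0249228
  π_III·L_III = 0.17 × 0.204588 = 0.03478
Denominator: 0.00510986 + 0.0249228 + 0.03478 = 0.0648126
So the posterior for Class III is 0.03478 / 0.0648126 ≈ 0.5366.

0.5366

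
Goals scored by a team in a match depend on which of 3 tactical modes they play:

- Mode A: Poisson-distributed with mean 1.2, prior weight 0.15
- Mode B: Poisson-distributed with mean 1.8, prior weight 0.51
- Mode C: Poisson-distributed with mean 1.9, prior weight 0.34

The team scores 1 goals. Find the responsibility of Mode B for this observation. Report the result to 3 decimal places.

0.502

Apply Bayes' rule: the posterior for each component is proportional to its prior times its likelihood at x.
Component likelihoods at x = 1 goals:
  p_A = e^(−1.2)·1.2^1/1! = 0.361433
  p_B = e^(−1.8)·1.8^1/1! = 0.297538
  p_C = e^(−1.9)·1.9^1/1! = 0.28418
Prior × likelihood for each component:
  π_A·p_A = 0.15 × 0.361433 = 0.054215
  π_B·p_B = 0.51 × 0.297538 = 0.151744
  π_C·p_C = 0.34 × 0.28418 = 0.0966213
Evidence: 0.054215 + 0.151744 + 0.0966213 = 0.302581
So the posterior for Mode B is 0.151744 / 0.302581 ≈ 0.502.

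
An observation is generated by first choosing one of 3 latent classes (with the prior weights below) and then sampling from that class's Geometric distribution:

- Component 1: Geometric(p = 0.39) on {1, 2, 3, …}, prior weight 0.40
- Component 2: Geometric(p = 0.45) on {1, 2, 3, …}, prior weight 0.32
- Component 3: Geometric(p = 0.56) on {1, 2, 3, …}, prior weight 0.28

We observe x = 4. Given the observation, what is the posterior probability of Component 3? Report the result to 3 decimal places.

0.184

The responsibility of component k is P(Z=k) f_k(x) divided by Σ_j P(Z=j) f_j(x).
Component likelihoods at x = 4:
  f_1 = 0.0885226
  f_2 = 0.0748688
  f_3 = 0.047703
Unnormalised posteriors:
  P(Z=1)·f_1 = 0.40 × 0.0885226 = 0.035409
  P(Z=2)·f_2 = 0.32 × 0.0748688 = 0.023958
  P(Z=3)·f_3 = 0.28 × 0.047703 = 0.0133569
Evidence: 0.035409 + 0.023958 + 0.0133569 = 0.0727239
So the posterior for Component 3 is 0.0133569 / 0.0727239 ≈ 0.184.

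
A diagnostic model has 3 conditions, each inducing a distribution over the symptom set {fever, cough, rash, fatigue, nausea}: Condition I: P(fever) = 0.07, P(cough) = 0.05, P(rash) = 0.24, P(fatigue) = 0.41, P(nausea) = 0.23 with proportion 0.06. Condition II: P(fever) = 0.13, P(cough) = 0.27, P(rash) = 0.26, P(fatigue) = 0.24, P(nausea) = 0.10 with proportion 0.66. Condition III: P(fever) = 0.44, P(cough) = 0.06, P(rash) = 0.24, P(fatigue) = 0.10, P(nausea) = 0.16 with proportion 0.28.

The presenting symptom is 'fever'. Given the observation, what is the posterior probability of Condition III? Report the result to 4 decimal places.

0.5779

P(component k | x) = π_k·f_k(x) / marginal(x), where marginal(x) = Σ_j π_j·f_j(x).
Component likelihoods at x = 'fever':
  L_I = 0.07
  L_II = 0.13
  L_III = 0.44
Weight by the priors:
  π_I·L_I = 0.06 × 0.07 = 0.0042
  π_II·L_II = 0.66 × 0.13 = 0.0858
  π_III·L_III = 0.28 × 0.44 = 0.1232
Evidence: 0.0042 + 0.0858 + 0.1232 = 0.2132
So the posterior for Condition III is 0.1232 / 0.2132 ≈ 0.5779.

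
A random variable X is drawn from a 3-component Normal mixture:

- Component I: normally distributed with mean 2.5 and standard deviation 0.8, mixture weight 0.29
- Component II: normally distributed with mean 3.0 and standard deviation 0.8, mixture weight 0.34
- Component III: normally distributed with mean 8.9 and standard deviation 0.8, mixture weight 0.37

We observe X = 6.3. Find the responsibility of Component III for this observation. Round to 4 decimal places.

P(component k | x) = P(Z=k)·f_k(x) / marginal(x), where marginal(x) = Σ_j P(Z=j)·f_j(x).
Evaluate each component's likelihood at the observed value:
  p_I = 6.28688e-06
  p_II = 0.000100676
  p_III = 0.00253631
Unnormalised posteriors:
  P(Z=I)·p_I = 0.29 × 6.28688e-06 = 1.8232e-06
  P(Z=II)·p_II = 0.34 × 0.000100676 = 3.42297e-05
  P(Z=III)·p_III = 0.37 × 0.00253631 = 0.000938435
Denominator: 1.8232e-06 + 3.42297e-05 + 0.000938435 = 0.000974488
Responsibility of Component III: 0.000938435 / 0.000974488 ≈ 0.9630

0.9630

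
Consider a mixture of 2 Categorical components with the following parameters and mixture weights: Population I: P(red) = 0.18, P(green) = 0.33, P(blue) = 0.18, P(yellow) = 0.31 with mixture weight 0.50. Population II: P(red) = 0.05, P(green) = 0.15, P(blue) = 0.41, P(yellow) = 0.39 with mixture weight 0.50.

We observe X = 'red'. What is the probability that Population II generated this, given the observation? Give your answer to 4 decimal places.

0.2174

Apply Bayes' rule: the posterior for each component is proportional to its prior times its likelihood at x.
Evaluate each component's likelihood at the observed value:
  f_I = P(red | comp) = 0.18
  f_II = P(red | comp) = 0.05
Weight by the priors:
  P(Z=I)·f_I = 0.50 × 0.18 = 0.09
  P(Z=II)·f_II = 0.50 × 0.05 = 0.025
Normaliser: 0.09 + 0.025 = 0.115
P(Population II | data) = 0.025 / 0.115 ≈ 0.2174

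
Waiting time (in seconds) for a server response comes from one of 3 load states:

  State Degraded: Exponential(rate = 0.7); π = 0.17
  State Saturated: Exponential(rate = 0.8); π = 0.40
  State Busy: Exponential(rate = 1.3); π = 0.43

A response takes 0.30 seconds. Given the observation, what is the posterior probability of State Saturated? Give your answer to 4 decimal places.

Apply Bayes' rule: the posterior for each component is proportional to its prior times its likelihood at x.
Evaluate each component's likelihood at the observed value:
  p_Degraded = 0.567409
  p_Saturated = 0.629302
  p_Busy = 0.880174
Unnormalised posteriors:
  π_Degraded·p_Degraded = 0.17 × 0.567409 = 0.0964595
  π_Saturated·p_Saturated = 0.40 × 0.629302 = 0.251721
  π_Busy·p_Busy = 0.43 × 0.880174 = 0.378475
Normaliser: 0.0964595 + 0.251721 + 0.378475 = 0.726655
Responsibility of State Saturated: 0.251721 / 0.726655 ≈ 0.3464

0.3464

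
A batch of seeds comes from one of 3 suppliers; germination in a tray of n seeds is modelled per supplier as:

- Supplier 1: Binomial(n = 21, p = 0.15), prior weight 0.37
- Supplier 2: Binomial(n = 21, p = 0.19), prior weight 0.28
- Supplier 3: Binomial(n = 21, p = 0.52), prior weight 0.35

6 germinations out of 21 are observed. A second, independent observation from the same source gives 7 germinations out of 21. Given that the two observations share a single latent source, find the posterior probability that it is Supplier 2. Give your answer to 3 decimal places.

0.713

The responsibility of component k is P(Z=k) f_k(x) divided by Σ_j P(Z=j) f_j(x).
Since both observations come from the same component, the likelihood for component k is f_k(x₁)·f_k(x₂).
  f_1 = [C(21,6)·0.15^6·0.85^15 = 54264·1.13906e-05·0.0873542 = 0.0539937] × [0.0204178] = 0.00110243
  f_2 = [C(21,6)·0.19^6·0.81^15 = 54264·4.70459e-05·0.0423912 = 0.10822] × [0.0543964] = 0.0058868
  f_3 = [C(21,6)·0.52^6·0.48^15 = 54264·0.0197706·1.65432e-05 = 0.017748] × [0.0412008] = 0.000731234
Multiply by the mixture weights:
  P(Z=1)·f_1 = 0.37 × 0.00110243 = 0.0004079
  P(Z=2)·f_2 = 0.28 × 0.0058868 = 0.0016483
  P(Z=3)·f_3 = 0.35 × 0.000731234 = 0.000255932
Marginal: 0.0004079 + 0.0016483 + 0.000255932 = 0.00231214
So the posterior for Supplier 2 is 0.0016483 / 0.00231214 ≈ 0.713.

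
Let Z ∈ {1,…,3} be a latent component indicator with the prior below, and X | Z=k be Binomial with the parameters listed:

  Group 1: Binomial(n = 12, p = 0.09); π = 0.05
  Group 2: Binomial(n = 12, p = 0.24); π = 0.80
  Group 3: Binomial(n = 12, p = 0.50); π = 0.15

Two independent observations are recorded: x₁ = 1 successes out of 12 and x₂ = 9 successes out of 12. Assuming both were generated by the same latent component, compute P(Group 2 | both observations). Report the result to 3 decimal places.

0.549

The responsibility of component k is w_k f_k(x) divided by Σ_j w_j f_j(x).
Since both observations come from the same component, the likelihood for component k is f_k(x₁)·f_k(x₂).
  p_1 = [0.382718] × [6.42287e-08] = 2.45815e-08
  p_2 = [0.140716] × [0.000255132] = 3.5901e-05
  p_3 = [0.00292969] × [0.0537109] = 0.000157356
Multiply by the mixture weights:
  w_1·p_1 = 0.05 × 2.45815e-08 = 1.22908e-09
  w_2·p_2 = 0.80 × 3.5901e-05 = 2.87208e-05
  w_3·p_3 = 0.15 × 0.000157356 = 2.36034e-05
Sum: 1.22908e-09 + 2.87208e-05 + 2.36034e-05 = 5.23255e-05
P(Group 2 | x₁,x₂) ≈ 0.549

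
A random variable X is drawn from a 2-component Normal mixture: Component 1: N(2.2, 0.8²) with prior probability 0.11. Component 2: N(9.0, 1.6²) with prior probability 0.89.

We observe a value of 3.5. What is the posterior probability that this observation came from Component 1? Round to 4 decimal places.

Posterior ∝ prior × likelihood, so P(k | x) ∝ w_k f_k(x); normalise over all components.
Normal densities:
  L_1 = (1/(0.8·√(2π)))·exp(−(3.5−2.2)²/(2·0.8²)) = 0.498678·exp(-1.32031) = 0.133173
  L_2 = (1/(1.6·√(2π)))·exp(−(3.5−9.0)²/(2·1.6²)) = 0.249339·exp(-5.90820) = 0.00067747
Prior × likelihood for each component:
  w_1·L_1 = 0.11 × 0.133173 = 0.014649
  w_2·L_2 = 0.89 × 0.00067747 = 0.000602948
Normaliser: 0.014649 + 0.000602948 = 0.015252
Responsibility of Component 1: 0.014649 / 0.015252 ≈ 0.9605

0.9605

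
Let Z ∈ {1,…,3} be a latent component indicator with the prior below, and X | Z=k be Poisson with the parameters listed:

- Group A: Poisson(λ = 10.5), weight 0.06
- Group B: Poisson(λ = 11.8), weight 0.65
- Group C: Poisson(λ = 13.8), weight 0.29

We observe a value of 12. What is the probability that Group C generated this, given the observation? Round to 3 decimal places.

Apply Bayes' rule: the posterior for each component is proportional to its prior times its likelihood at x.
Component likelihoods at x = 12:
  f_A = 0.103239
  f_B = 0.114175
  f_C = 0.101146
Unnormalised posteriors:
  π_A·f_A = 0.06 × 0.103239 = 0.00619432
  π_B·f_B = 0.65 × 0.114175 = 0.074214
  π_C·f_C = 0.29 × 0.101146 = 0.0293323
Normaliser: 0.00619432 + 0.074214 + 0.0293323 = 0.109741
P(Group C | x) = 0.0293323 / 0.109741 ≈ 0.267

0.267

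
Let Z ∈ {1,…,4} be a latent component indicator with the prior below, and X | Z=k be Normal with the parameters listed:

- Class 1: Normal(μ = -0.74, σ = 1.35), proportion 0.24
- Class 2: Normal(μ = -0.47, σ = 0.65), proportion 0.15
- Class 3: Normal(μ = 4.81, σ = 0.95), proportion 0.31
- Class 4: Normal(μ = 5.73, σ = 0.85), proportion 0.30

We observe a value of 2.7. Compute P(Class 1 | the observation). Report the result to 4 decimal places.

0.1963

Posterior ∝ prior × likelihood, so P(k | x) ∝ π_k f_k(x); normalise over all components.
Evaluate each component's likelihood at the observed value:
  p_1 = 0.0114981
  p_2 = 4.20034e-06
  p_3 = 0.0356437
  p_4 = 0.000816908
Multiply by the mixture weights:
  π_1·p_1 = 0.24 × 0.0114981 = 0.00275955
  π_2·p_2 = 0.15 × 4.20034e-06 = 6.30051e-07
  π_3·p_3 = 0.31 × 0.0356437 = 0.0110495
  π_4·p_4 = 0.30 × 0.000816908 = 0.000245073
Sum: 0.00275955 + 6.30051e-07 + 0.0110495 + 0.000245073 = 0.0140548
P(Class 1 | the observation) ≈ 0.1963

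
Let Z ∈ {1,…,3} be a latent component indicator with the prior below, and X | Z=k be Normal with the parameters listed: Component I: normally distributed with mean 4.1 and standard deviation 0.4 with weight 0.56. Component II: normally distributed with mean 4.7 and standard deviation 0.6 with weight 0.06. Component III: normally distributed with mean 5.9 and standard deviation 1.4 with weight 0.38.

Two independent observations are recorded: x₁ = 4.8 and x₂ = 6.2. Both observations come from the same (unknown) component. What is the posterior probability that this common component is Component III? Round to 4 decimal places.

0.9507

Apply Bayes' rule: the posterior for each component is proportional to its prior times its likelihood at x.
Since both observations come from the same component, the likelihood for component k is f_k(x₁)·f_k(x₂).
  L_I = [(1/(0.4·√(2π)))·exp(−(4.8−4.1)²/(2·0.4²)) = 0.997356·exp(-1.53125) = 0.215693] × [1.03212e-06] = 2.22621e-07
  L_II = [(1/(0.6·√(2π)))·exp(−(4.8−4.7)²/(2·0.6²)) = 0.664904·exp(-0.01389) = 0.655733] × [0.0292138] = 0.0191565
  L_III = [(1/(1.4·√(2π)))·exp(−(4.8−5.9)²/(2·1.4²)) = 0.284959·exp(-0.30867) = 0.20928] × [0.278491] = 0.0582825
Multiply by the mixture weights:
  w_I·L_I = 0.56 × 2.22621e-07 = 1.24668e-07
  w_II·L_II = 0.06 × 0.0191565 = 0.00114939
  w_III·L_III = 0.38 × 0.0582825 = 0.0221473
Sum: 1.24668e-07 + 0.00114939 + 0.0221473 = 0.0232968
P(Component III | x₁, x₂) = 0.0221473 / 0.0232968 ≈ 0.9507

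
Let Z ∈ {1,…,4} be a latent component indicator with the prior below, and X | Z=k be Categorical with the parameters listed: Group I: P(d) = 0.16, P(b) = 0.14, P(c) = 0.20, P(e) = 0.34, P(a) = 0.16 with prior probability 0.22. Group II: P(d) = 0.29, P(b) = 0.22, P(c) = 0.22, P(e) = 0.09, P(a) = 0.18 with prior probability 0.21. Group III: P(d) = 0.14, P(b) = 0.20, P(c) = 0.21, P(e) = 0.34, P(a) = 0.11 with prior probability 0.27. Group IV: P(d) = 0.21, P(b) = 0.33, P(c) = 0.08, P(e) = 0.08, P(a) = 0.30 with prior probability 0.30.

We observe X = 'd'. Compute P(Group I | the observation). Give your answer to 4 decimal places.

By Bayes' theorem, P(k | x) = P(Z=k) f_k(x) / Σ_j P(Z=j) f_j(x).
Evaluate each component's likelihood at the observed value:
  f_I = 0.16
  f_II = 0.29
  f_III = 0.14
  f_IV = 0.21
Prior × likelihood for each component:
  P(Z=I)·f_I = 0.22 × 0.16 = 0.0352
  P(Z=II)·f_II = 0.21 × 0.29 = 0.0609
  P(Z=III)·f_III = 0.27 × 0.14 = 0.0378
  P(Z=IV)·f_IV = 0.30 × 0.21 = 0.063
Normaliser: 0.0352 + 0.0609 + 0.0378 + 0.063 = 0.1969
So the posterior for Group I is 0.0352 / 0.1969 ≈ 0.1788.

0.1788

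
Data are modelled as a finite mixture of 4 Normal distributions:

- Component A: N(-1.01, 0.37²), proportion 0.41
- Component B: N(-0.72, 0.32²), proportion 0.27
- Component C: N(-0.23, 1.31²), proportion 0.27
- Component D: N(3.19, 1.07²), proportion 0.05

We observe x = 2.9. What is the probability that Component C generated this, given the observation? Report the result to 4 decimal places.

0.2086

The responsibility of component k is π_k f_k(x) divided by Σ_j π_j f_j(x).
Normal densities:
  f_A = (1/(0.37·√(2π)))·exp(−(2.9−-1.01)²/(2·0.37²)) = 1.078222·exp(-55.83674) = 6.06903e-25
  f_B = (1/(0.32·√(2π)))·exp(−(2.9−-0.72)²/(2·0.32²)) = 1.246695·exp(-63.98633) = 2.02699e-28
  f_C = (1/(1.31·√(2π)))·exp(−(2.9−-0.23)²/(2·1.31²)) = 0.304536·exp(-2.85441) = 0.0175382
  f_D = (1/(1.07·√(2π)))·exp(−(2.9−3.19)²/(2·1.07²)) = 0.372843·exp(-0.03673) = 0.359398
Multiply by the mixture weights:
  π_A·f_A = 0.41 × 6.06903e-25 = 2.4883e-25
  π_B·f_B = 0.27 × 2.02699e-28 = 5.47286e-29
  π_C·f_C = 0.27 × 0.0175382 = 0.00473531
  π_D·f_D = 0.05 × 0.359398 = 0.0179699
Sum: 2.4883e-25 + 5.47286e-29 + 0.00473531 + 0.0179699 = 0.0227052
P(Component C | data) ≈ 0.2086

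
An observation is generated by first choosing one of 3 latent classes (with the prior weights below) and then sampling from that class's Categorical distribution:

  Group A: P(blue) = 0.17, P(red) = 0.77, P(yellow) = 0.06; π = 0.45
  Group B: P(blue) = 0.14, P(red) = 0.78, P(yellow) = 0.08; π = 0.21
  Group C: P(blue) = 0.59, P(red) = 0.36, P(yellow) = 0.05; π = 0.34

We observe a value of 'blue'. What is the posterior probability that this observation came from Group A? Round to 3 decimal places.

By Bayes' theorem, P(k | x) = P(Z=k) f_k(x) / Σ_j P(Z=j) f_j(x).
Categorical probabilities:
  p_A = P(blue | comp) = 0.17
  p_B = P(blue | comp) = 0.14
  p_C = P(blue | comp) = 0.59
Weight by the priors:
  P(Z=A)·p_A = 0.45 × 0.17 = 0.0765
  P(Z=B)·p_B = 0.21 × 0.14 = 0.0294
  P(Z=C)·p_C = 0.34 × 0.59 = 0.2006
Denominator: 0.0765 + 0.0294 + 0.2006 = 0.3065
Responsibility of Group A: 0.0765 / 0.3065 ≈ 0.250

0.250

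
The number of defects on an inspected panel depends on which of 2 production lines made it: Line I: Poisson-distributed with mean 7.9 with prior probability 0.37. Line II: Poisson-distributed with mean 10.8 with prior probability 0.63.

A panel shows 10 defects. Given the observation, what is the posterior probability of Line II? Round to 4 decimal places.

0.6811

P(component k | x) = π_k·f_k(x) / marginal(x), where marginal(x) = Σ_j π_j·f_j(x).
Poisson probabilities:
  L_I = 0.0967345
  L_II = 0.121365
Prior × likelihood for each component:
  π_I·L_I = 0.37 × 0.0967345 = 0.0357918
  π_II·L_II = 0.63 × 0.121365 = 0.0764601
Marginal: 0.0357918 + 0.0764601 = 0.112252
P(Line II | 10 defects) ≈ 0.6811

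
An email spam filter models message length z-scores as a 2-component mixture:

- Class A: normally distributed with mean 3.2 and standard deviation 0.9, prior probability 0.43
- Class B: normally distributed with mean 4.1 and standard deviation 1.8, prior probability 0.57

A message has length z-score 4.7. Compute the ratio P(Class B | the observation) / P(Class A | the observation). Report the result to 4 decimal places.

Only the two components matter; the odds are (π_i f_i(x)) / (π_j f_j(x)).
Evaluate each component's likelihood at the observed value:
  p_A = 0.11053
  p_B = 0.209657
Odds = (0.57/0.43) × (0.209657/0.11053) = 1.32558 × 1.89683 ≈ 2.5144

2.5144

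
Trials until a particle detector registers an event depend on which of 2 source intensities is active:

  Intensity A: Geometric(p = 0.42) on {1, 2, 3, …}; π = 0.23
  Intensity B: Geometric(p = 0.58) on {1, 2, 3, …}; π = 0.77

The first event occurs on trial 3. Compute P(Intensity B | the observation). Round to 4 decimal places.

The responsibility of component k is P(Z=k) f_k(x) divided by Σ_j P(Z=j) f_j(x).
Geometric probabilities:
  p_A = 0.141288
  p_B = 0.102312
Unnormalised posteriors:
  P(Z=A)·p_A = 0.23 × 0.141288 = 0.0324962
  P(Z=B)·p_B = 0.77 × 0.102312 = 0.0787802
Denominator: 0.0324962 + 0.0787802 = 0.111276
P(Intensity B | the observation) = 0.0787802 / 0.111276 ≈ 0.7080

0.7080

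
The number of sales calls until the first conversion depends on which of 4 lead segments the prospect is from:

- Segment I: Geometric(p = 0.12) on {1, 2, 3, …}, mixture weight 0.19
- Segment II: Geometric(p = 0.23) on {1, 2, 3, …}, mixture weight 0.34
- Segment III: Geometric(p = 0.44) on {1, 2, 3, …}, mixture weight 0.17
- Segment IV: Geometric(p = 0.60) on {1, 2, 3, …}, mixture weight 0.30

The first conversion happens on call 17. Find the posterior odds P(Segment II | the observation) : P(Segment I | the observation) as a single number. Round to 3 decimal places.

The posterior odds equal the prior odds times the likelihood ratio: (w_i/w_j)·(f_i(x)/f_j(x)).
Evaluate each component's likelihood at the observed value:
  L_I = 0.0155204
  L_II = 0.0035122
  L_III = 4.11586e-05
  L_IV = 2.57698e-07
Posterior odds = (w_II·L_II) / (w_I·L_I) = (0.34·0.0035122) / (0.19·0.0155204) = 0.00119415 / 0.00294888 ≈ 0.405

0.405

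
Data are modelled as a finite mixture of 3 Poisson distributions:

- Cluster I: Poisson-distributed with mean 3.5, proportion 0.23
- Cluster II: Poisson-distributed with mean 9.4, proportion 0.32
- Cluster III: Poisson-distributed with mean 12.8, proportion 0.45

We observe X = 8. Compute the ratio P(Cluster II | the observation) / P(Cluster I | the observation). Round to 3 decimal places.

Posterior odds = (π_i f_i(x)) / (π_j f_j(x)); the normalising sum cancels.
Evaluate each component's likelihood at the observed value:
  f_I = 0.0168653
  f_II = 0.125065
  f_III = 0.0493389
0.0400207 / 0.00387901 ≈ 10.317

10.317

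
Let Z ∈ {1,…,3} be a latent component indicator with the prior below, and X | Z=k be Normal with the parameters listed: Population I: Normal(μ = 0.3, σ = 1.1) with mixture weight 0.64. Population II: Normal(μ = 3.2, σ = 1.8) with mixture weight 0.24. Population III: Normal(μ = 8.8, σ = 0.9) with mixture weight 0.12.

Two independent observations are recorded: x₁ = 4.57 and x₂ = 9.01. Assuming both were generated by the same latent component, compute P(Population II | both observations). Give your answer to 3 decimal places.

0.992

Posterior ∝ prior × likelihood, so P(k | x) ∝ w_k f_k(x); normalise over all components.
Since both observations come from the same component, the likelihood for component k is f_k(x₁)·f_k(x₂).
  f_I = [(1/(1.1·√(2π)))·exp(−(4.57−0.3)²/(2·1.1²)) = 0.362675·exp(-7.53426) = 0.000193835] × [8.80858e-15] = 1.70741e-18
  f_II = [(1/(1.8·√(2π)))·exp(−(4.57−3.2)²/(2·1.8²)) = 0.221635·exp(-0.28965) = 0.1659] × [0.00121137] = 0.000200967
  f_III = [(1/(0.9·√(2π)))·exp(−(4.57−8.8)²/(2·0.9²)) = 0.443269·exp(-11.04500) = 7.07758e-06] × [0.431365] = 3.05302e-06
Weight by the priors:
  w_I·f_I = 0.64 × 1.70741e-18 = 1.09274e-18
  w_II·f_II = 0.24 × 0.000200967 = 4.82321e-05
  w_III·f_III = 0.12 × 3.05302e-06 = 3.66363e-07
Evidence: 1.09274e-18 + 4.82321e-05 + 3.66363e-07 = 4.85984e-05
So the posterior for Population II is 4.82321e-05 / 4.85984e-05 ≈ 0.992.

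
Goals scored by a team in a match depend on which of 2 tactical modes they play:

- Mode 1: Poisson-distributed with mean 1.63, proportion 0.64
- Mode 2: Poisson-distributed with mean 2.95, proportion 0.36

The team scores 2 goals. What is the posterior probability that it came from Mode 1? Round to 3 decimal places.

0.670

By Bayes' theorem, P(k | x) = π_k f_k(x) / Σ_j π_j f_j(x).
Poisson probabilities:
  L_1 = 0.260283
  L_2 = 0.227743
Unnormalised posteriors:
  π_1·L_1 = 0.64 × 0.260283 = 0.166581
  π_2·L_2 = 0.36 × 0.227743 = 0.0819875
Normaliser: 0.166581 + 0.0819875 = 0.248568
So the posterior for Mode 1 is 0.166581 / 0.248568 ≈ 0.670.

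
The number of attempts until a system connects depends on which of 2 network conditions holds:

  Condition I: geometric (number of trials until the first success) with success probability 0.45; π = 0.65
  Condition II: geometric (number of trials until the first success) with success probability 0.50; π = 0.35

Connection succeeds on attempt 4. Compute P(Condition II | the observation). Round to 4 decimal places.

0.3101

Posterior ∝ prior × likelihood, so P(k | x) ∝ π_k f_k(x); normalise over all components.
Evaluate each component's likelihood at the observed value:
  L_I = 0.0748688
  L_II = 0.0625
Unnormalised posteriors:
  π_I·L_I = 0.65 × 0.0748688 = 0.0486647
  π_II·L_II = 0.35 × 0.0625 = 0.021875
Sum: 0.0486647 + 0.021875 = 0.0705397
So the posterior for Condition II is 0.021875 / 0.0705397 ≈ 0.3101.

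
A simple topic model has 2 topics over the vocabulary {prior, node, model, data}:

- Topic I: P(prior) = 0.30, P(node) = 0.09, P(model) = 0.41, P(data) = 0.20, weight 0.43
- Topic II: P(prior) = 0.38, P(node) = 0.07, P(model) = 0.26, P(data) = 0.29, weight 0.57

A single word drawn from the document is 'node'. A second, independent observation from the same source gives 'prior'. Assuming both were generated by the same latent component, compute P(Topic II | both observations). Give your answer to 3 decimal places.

0.566

Posterior ∝ prior × likelihood, so P(k | x) ∝ π_k f_k(x); normalise over all components.
Since both observations come from the same component, the likelihood for component k is f_k(x₁)·f_k(x₂).
  L_I = [P(node | comp) = 0.09] × [0.3] = 0.027
  L_II = [P(node | comp) = 0.07] × [0.38] = 0.0266
Unnormalised posteriors:
  π_I·L_I = 0.43 × 0.027 = 0.01161
  π_II·L_II = 0.57 × 0.0266 = 0.015162
Denominator: 0.01161 + 0.015162 = 0.026772
So the posterior for Topic II is 0.015162 / 0.026772 ≈ 0.566.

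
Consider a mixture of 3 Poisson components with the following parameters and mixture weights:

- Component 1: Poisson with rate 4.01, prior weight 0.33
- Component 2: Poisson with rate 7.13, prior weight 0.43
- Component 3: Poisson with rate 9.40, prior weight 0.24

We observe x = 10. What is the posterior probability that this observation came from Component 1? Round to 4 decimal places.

P(component k | x) = π_k·f_k(x) / marginal(x), where marginal(x) = Σ_j π_j·f_j(x).
Poisson probabilities:
  p_1 = 0.00537229
  p_2 = 0.0749226
  p_3 = 0.122786
Prior × likelihood for each component:
  π_1·p_1 = 0.33 × 0.00537229 = 0.00177286
  π_2·p_2 = 0.43 × 0.0749226 = 0.0322167
  π_3·p_3 = 0.24 × 0.122786 = 0.0294685
Marginal: 0.00177286 + 0.0322167 + 0.0294685 = 0.0634581
So the posterior for Component 1 is 0.00177286 / 0.0634581 ≈ 0.0279.

0.0279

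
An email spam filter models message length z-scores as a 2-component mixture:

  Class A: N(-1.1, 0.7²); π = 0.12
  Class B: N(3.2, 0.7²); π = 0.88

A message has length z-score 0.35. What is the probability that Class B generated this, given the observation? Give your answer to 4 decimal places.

0.0155

P(component k | x) = π_k·f_k(x) / marginal(x), where marginal(x) = Σ_j π_j·f_j(x).
Normal densities:
  L_A = 0.0666919
  L_B = 0.000143306
Multiply by the mixture weights:
  π_A·L_A = 0.12 × 0.0666919 = 0.00800303
  π_B·L_B = 0.88 × 0.000143306 = 0.000126109
Marginal: 0.00800303 + 0.000126109 = 0.00812914
P(Class B | the observation) ≈ 0.0155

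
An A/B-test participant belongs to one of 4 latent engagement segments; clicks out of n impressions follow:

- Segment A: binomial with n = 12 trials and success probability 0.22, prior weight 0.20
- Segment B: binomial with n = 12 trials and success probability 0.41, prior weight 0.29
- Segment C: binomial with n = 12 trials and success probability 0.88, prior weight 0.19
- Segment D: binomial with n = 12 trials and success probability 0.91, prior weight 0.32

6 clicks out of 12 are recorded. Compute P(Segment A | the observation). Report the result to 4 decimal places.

P(component k | x) = π_k·f_k(x) / marginal(x), where marginal(x) = Σ_j π_j·f_j(x).
Binomial probabilities:
  p_A = 0.0235926
  p_B = 0.185134
  p_C = 0.00128131
  p_D = 0.000278853
Prior × likelihood for each component:
  π_A·p_A = 0.20 × 0.0235926 = 0.00471852
  π_B·p_B = 0.29 × 0.185134 = 0.053689
  π_C·p_C = 0.19 × 0.00128131 = 0.00024345
  π_D·p_D = 0.32 × 0.000278853 = 8.9233e-05
Evidence: 0.00471852 + 0.053689 + 0.00024345 + 8.9233e-05 = 0.0587402
So the posterior for Segment A is 0.00471852 / 0.0587402 ≈ 0.0803.

0.0803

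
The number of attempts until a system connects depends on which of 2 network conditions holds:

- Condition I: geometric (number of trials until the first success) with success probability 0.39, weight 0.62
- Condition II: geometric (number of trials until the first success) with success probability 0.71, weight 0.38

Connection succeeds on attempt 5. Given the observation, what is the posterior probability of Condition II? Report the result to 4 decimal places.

0.0539

By Bayes' theorem, P(k | x) = π_k f_k(x) / Σ_j π_j f_j(x).
Geometric probabilities:
  f_I = 0.0539988
  f_II = 0.0050217
Unnormalised posteriors:
  π_I·f_I = 0.62 × 0.0539988 = 0.0334792
  π_II·f_II = 0.38 × 0.0050217 = 0.00190824
Evidence: 0.0334792 + 0.00190824 = 0.0353875
P(Condition II | x) = 0.00190824 / 0.0353875 ≈ 0.0539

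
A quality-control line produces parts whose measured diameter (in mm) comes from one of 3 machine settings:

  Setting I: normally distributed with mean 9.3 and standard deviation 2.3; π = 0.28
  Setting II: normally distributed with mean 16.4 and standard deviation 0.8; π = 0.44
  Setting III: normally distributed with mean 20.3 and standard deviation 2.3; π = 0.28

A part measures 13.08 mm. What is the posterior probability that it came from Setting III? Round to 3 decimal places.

0.027

The responsibility of component k is P(Z=k) f_k(x) divided by Σ_j P(Z=j) f_j(x).
Component likelihoods at x = 13.08 mm:
  f_I = 0.0449431
  f_II = 9.07824e-05
  f_III = 0.00125714
Multiply by the mixture weights:
  P(Z=I)·f_I = 0.28 × 0.0449431 = 0.0125841
  P(Z=II)·f_II = 0.44 × 9.07824e-05 = 3.99443e-05
  P(Z=III)·f_III = 0.28 × 0.00125714 = 0.000351999
Denominator: 0.0125841 + 3.99443e-05 + 0.000351999 = 0.012976
So the posterior for Setting III is 0.000351999 / 0.012976 ≈ 0.027.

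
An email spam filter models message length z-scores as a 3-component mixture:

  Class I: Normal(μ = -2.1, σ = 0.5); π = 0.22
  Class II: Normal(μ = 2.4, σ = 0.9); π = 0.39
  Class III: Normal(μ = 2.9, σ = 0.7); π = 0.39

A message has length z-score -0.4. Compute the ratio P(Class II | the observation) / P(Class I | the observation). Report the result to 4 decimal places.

Since P(k|x) ∝ π_k f_k(x), the posterior odds are π_i f_i(x) / (π_j f_j(x)).
Evaluate each component's likelihood at the observed value:
  p_I = 0.00246444
  p_II = 0.00350668
  p_III = 8.50796e-06
Odds = (0.39/0.22) × (0.00350668/0.00246444) = 1.77273 × 1.42291 ≈ 2.5224

2.5224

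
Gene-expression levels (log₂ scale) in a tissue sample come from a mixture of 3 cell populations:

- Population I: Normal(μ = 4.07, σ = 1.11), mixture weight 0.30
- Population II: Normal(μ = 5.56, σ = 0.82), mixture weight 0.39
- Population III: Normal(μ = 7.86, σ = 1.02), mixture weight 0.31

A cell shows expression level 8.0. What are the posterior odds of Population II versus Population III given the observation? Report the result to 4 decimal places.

Only the two components matter; the odds are (w_i f_i(x)) / (w_j f_j(x)).
Evaluate each component's likelihood at the observed value:
  f_I = (1/(1.11·√(2π)))·exp(−(8.0−4.07)²/(2·1.11²)) = 0.359407·exp(-6.26771) = 0.000681638
  f_II = (1/(0.82·√(2π)))·exp(−(8.0−5.56)²/(2·0.82²)) = 0.486515·exp(-4.42713) = 0.00581326
  f_III = (1/(1.02·√(2π)))·exp(−(8.0−7.86)²/(2·1.02²)) = 0.391120·exp(-0.00942) = 0.387453
0.00226717 / 0.12011 ≈ 0.0189

0.0189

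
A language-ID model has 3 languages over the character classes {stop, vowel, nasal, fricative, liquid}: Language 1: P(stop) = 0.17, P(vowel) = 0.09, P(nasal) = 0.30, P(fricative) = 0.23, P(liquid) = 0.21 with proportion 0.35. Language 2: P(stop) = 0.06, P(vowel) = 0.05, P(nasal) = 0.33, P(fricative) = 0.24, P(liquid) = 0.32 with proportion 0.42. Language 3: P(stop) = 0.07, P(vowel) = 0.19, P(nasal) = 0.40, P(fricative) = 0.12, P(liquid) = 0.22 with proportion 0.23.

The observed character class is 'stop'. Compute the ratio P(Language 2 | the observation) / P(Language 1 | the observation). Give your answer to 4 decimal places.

0.4235

The posterior odds equal the prior odds times the likelihood ratio: (π_i/π_j)·(f_i(x)/f_j(x)).
Evaluate each component's likelihood at the observed value:
  L_1 = 0.17
  L_2 = 0.06
  L_3 = 0.07
Posterior odds = (π_2·L_2) / (π_1·L_1) = (0.42·0.06) / (0.35·0.17) = 0.0252 / 0.0595 ≈ 0.4235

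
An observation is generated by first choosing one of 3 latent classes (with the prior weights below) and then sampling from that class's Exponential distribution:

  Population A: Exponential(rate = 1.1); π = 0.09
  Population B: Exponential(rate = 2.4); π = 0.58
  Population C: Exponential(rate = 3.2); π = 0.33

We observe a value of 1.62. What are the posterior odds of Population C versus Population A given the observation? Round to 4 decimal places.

Since P(k|x) ∝ w_k f_k(x), the posterior odds are w_i f_i(x) / (w_j f_j(x)).
Component likelihoods at x = 1.62:
  f_A = 0.185131
  f_B = 0.0491671
  f_C = 0.0179377
Posterior odds = (w_C·f_C) / (w_A·f_A) = (0.33·0.0179377) / (0.09·0.185131) = 0.00591945 / 0.0166618 ≈ 0.3553

0.3553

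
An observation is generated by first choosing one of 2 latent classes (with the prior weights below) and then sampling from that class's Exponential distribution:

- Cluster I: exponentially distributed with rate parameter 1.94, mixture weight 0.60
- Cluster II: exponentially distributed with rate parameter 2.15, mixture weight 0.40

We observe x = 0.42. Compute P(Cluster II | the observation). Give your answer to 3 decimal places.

P(component k | x) = π_k·f_k(x) / marginal(x), where marginal(x) = Σ_j π_j·f_j(x).
Exponential densities:
  p_I = 1.94·e^(−1.94·0.42) = 1.94·e^(−0.8148) = 0.858892
  p_II = 2.15·e^(−2.15·0.42) = 2.15·e^(−0.9030) = 0.871506
Unnormalised posteriors:
  π_I·p_I = 0.60 × 0.858892 = 0.515335
  π_II·p_II = 0.40 × 0.871506 = 0.348603
Marginal: 0.515335 + 0.348603 = 0.863938
P(Cluster II | data) ≈ 0.404

0.404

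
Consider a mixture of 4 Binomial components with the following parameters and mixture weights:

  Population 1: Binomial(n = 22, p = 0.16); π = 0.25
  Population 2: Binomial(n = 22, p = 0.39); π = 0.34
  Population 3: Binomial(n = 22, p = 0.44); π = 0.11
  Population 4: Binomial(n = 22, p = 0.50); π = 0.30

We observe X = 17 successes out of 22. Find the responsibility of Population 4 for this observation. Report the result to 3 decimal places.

0.894

Posterior ∝ prior × likelihood, so P(k | x) ∝ π_k f_k(x); normalise over all components.
Evaluate each component's likelihood at the observed value:
  p_1 = 3.25052e-10
  p_2 = 0.000248464
  p_3 = 0.00125937
  p_4 = 0.00627851
Weight by the priors:
  π_1·p_1 = 0.25 × 3.25052e-10 = 8.1263e-11
  π_2·p_2 = 0.34 × 0.000248464 = 8.44779e-05
  π_3·p_3 = 0.11 × 0.00125937 = 0.00013853
  π_4·p_4 = 0.30 × 0.00627851 = 0.00188355
Sum: 8.1263e-11 + 8.44779e-05 + 0.00013853 + 0.00188355 = 0.00210656
Responsibility of Population 4: 0.00188355 / 0.00210656 ≈ 0.894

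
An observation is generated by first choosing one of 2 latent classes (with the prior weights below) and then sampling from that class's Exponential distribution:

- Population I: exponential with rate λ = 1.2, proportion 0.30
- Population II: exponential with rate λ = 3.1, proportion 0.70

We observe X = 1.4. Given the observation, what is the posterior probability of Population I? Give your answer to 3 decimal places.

0.703

P(component k | x) = π_k·f_k(x) / marginal(x), where marginal(x) = Σ_j π_j·f_j(x).
Evaluate each component's likelihood at the observed value:
  L_I = 1.2·e^(−1.2·1.4) = 1.2·e^(−1.6800) = 0.223649
  L_II = 3.1·e^(−3.1·1.4) = 3.1·e^(−4.3400) = 0.0404132
Weight by the priors:
  π_I·L_I = 0.30 × 0.223649 = 0.0670946
  π_II·L_II = 0.70 × 0.0404132 = 0.0282893
Marginal: 0.0670946 + 0.0282893 = 0.0953839
P(Population I | x) ≈ 0.703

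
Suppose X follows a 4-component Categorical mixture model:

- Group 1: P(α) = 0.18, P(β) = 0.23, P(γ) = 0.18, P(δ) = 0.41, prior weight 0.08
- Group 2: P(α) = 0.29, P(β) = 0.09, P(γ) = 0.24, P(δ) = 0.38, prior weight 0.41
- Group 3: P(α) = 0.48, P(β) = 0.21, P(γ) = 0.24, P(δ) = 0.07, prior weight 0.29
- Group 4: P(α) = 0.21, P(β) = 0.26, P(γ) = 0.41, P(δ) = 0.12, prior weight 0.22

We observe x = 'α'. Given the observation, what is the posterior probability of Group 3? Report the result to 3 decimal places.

0.437

By Bayes' theorem, P(k | x) = π_k f_k(x) / Σ_j π_j f_j(x).
Evaluate each component's likelihood at the observed value:
  f_1 = 0.18
  f_2 = 0.29
  f_3 = 0.48
  f_4 = 0.21
Unnormalised posteriors:
  π_1·f_1 = 0.08 × 0.18 = 0.0144
  π_2·f_2 = 0.41 × 0.29 = 0.1189
  π_3·f_3 = 0.29 × 0.48 = 0.1392
  π_4·f_4 = 0.22 × 0.21 = 0.0462
Normaliser: 0.0144 + 0.1189 + 0.1392 + 0.0462 = 0.3187
P(Group 3 | x) = 0.1392 / 0.3187 ≈ 0.437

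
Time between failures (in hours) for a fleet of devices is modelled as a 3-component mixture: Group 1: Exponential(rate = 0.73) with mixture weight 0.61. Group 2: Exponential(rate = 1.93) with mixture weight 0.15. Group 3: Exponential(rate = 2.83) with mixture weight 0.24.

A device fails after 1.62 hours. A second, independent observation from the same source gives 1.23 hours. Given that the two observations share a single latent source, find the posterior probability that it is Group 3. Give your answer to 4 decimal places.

0.0139

P(component k | x) = w_k·f_k(x) / marginal(x), where marginal(x) = Σ_j w_j·f_j(x).
Since both observations come from the same component, the likelihood for component k is f_k(x₁)·f_k(x₂).
  p_1 = [0.73·e^(−0.73·1.62) = 0.73·e^(−1.1826) = 0.223731] × [0.29742] = 0.066542
  p_2 = [1.93·e^(−1.93·1.62) = 1.93·e^(−3.1266) = 0.0846627] × [0.179716] = 0.0152152
  p_3 = [2.83·e^(−2.83·1.62) = 2.83·e^(−4.5846) = 0.0288882] × [0.0871065] = 0.00251635
Weight by the priors:
  w_1·p_1 = 0.61 × 0.066542 = 0.0405906
  w_2·p_2 = 0.15 × 0.0152152 = 0.00228228
  w_3·p_3 = 0.24 × 0.00251635 = 0.000603924
Normaliser: 0.0405906 + 0.00228228 + 0.000603924 = 0.0434768
P(Group 3 | x) ≈ 0.0139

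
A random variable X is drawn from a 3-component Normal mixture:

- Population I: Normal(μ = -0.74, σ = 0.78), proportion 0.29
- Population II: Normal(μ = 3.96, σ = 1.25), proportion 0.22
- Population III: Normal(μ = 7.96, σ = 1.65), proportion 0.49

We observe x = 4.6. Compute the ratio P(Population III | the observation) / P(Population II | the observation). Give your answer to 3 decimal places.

0.242

The posterior odds equal the prior odds times the likelihood ratio: (P(Z=i)/P(Z=j))·(f_i(x)/f_j(x)).
Normal densities:
  p_I = (1/(0.78·√(2π)))·exp(−(4.6−-0.74)²/(2·0.78²)) = 0.511464·exp(-23.43491) = 3.39753e-11
  p_II = (1/(1.25·√(2π)))·exp(−(4.6−3.96)²/(2·1.25²)) = 0.319154·exp(-0.13107) = 0.279947
  p_III = (1/(1.65·√(2π)))·exp(−(4.6−7.96)²/(2·1.65²)) = 0.241783·exp(-2.07339) = 0.0304064
Odds = (0.49/0.22) × (0.0304064/0.279947) = 2.22727 × 0.108615 ≈ 0.242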